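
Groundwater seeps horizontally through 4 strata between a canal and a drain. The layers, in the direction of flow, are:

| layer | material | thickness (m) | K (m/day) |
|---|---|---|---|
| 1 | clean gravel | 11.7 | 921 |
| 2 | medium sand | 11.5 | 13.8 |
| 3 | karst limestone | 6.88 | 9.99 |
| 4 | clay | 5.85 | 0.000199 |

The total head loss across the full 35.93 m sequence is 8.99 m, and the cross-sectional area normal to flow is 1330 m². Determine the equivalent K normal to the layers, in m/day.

Flow is perpendicular to layering, so the layers act in series and the equivalent K is the thickness-weighted harmonic mean.
Total thickness L = 11.7 + 11.5 + 6.88 + 5.85 = 35.93 m.
Σ(b_i/K_i) = 11.7/921 + 11.5/13.8 + 6.88/9.99 + 5.85/0.000199 = 29399 d.
K_eq = L / Σ(b_i/K_i) = 35.93 / 29399 = 0.001222 m/day.

0.00122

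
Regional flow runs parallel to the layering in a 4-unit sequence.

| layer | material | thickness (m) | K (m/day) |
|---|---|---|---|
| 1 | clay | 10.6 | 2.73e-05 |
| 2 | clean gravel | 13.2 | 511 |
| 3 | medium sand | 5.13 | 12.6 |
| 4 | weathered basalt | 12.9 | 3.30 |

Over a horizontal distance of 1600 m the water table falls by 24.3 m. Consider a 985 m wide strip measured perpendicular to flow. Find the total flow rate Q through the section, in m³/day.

Flow is parallel to layering, so each bed carries its own Darcy discharge and the transmissivities add.
Σ(K_i·b_i) = 2.73e-05×10.6 + 511×13.2 + 12.6×5.13 + 3.30×12.9 = 6852 m²/day.
Hydraulic gradient i = Δh / L = 24.3 / 1600 = 0.01519.
Q = Σ(K_i·b_i) · W · i = 6852 × 985 × 0.01519 = 1.025e+05 m³/day.

103000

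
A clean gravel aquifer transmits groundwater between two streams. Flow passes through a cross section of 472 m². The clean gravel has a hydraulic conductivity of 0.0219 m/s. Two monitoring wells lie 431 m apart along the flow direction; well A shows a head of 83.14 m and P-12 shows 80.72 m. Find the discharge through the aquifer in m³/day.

Convert K: 0.0219 m/s × 86400 = 1892 m/day.
Hydraulic gradient i = (83.14 − 80.72) / 431 = 2.42 / 431 = 0.005615.
Darcy's law: Q = K · A · i = 1892 × 472.0 × 0.005615 = 5015 m³/day.

5010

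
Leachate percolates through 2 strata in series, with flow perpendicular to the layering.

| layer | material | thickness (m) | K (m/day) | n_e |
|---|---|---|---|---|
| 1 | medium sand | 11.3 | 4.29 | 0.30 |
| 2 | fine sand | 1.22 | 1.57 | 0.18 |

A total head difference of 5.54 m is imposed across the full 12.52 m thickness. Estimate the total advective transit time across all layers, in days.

2.22

With flow normal to the layers, continuity requires the same specific discharge q through every layer.
Σ(b_i/K_i) = 11.3/4.29 + 1.22/1.57 = 3.411 d.
q = Δh / Σ(b_i/K_i) = 5.54 / 3.411 = 1.624 m/day.
In each layer the seepage velocity is v_i = q/n_i, so the layer transit time is t_i = b_i·n_i / q:
  layer 1 (medium sand): t_1 = 11.3 × 0.30 / 1.624 = 2.087 d
  layer 2 (fine sand): t_2 = 1.22 × 0.18 / 1.624 = 0.1352 d
Total t = Σ t_i = 2.223 days.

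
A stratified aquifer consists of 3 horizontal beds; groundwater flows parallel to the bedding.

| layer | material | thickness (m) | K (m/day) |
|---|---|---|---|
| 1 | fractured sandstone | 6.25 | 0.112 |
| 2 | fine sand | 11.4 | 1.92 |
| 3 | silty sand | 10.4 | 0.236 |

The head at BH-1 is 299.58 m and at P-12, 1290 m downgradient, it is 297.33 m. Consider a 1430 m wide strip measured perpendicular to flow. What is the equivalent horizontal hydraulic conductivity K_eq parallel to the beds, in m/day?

0.893

Flow is parallel to layering, so each bed carries its own Darcy discharge and the transmissivities add.
Σ(K_i·b_i) = 0.112×6.25 + 1.92×11.4 + 0.236×10.4 = 25.04 m²/day.
Total thickness b = 28.05 m, so K_eq = Σ(K_i·b_i)/b = 0.8928 m/day.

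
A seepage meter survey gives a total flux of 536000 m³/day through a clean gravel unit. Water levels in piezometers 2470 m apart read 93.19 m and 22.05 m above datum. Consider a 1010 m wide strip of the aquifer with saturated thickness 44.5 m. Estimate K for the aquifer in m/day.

414

Cross-sectional area A = 1010 × 44.5 = 44945 m².
Hydraulic gradient i = (93.19 − 22.05) / 2470 = 71.14 / 2470 = 0.02880.
From Q = K·A·i, K = Q / (A·i) = 536000 / (44945 × 0.02880) = 414.1 m/day.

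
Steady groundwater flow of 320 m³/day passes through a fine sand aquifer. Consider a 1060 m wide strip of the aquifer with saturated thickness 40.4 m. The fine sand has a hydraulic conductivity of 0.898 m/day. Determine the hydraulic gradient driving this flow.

0.00832

Cross-sectional area A = 1060 × 40.4 = 42824 m².
From Q = K·A·i, i = Q / (K·A) = 320 / (0.8980 × 42824) = 0.008321.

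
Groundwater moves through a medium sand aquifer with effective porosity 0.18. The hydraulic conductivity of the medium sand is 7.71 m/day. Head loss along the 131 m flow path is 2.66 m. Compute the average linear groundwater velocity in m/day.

0.870

Hydraulic gradient i = Δh / L = 2.66 / 131 = 0.02031.
Darcy flux q = K · i = 7.710 × 0.02031 = 0.1566 m/day.
Seepage velocity v = q / n_e = 0.1566 / 0.18 = 0.8697 m/day.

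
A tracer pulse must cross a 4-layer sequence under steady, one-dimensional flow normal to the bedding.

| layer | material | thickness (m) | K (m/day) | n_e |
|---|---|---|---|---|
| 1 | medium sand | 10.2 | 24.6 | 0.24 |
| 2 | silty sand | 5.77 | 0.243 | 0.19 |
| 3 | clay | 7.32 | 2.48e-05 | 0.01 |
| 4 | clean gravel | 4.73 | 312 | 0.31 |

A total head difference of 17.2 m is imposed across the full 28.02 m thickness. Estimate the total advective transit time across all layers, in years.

239

With flow normal to the layers, continuity requires the same specific discharge q through every layer.
Σ(b_i/K_i) = 10.2/24.6 + 5.77/0.243 + 7.32/2.48e-05 + 4.73/312 = 2.952e+05 d.
q = Δh / Σ(b_i/K_i) = 17.2 / 2.952e+05 = 5.827e-05 m/day.
In each layer the seepage velocity is v_i = q/n_i, so the layer transit time is t_i = b_i·n_i / q:
  layer 1 (medium sand): t_1 = 10.2 × 0.24 / 5.827e-05 = 42012 d
  layer 2 (silty sand): t_2 = 5.77 × 0.19 / 5.827e-05 = 18815 d
  layer 3 (clay): t_3 = 7.32 × 0.01 / 5.827e-05 = 1256 d
  layer 4 (clean gravel): t_4 = 4.73 × 0.31 / 5.827e-05 = 25165 d
Total t = Σ t_i = 87248 days = 238.9 years.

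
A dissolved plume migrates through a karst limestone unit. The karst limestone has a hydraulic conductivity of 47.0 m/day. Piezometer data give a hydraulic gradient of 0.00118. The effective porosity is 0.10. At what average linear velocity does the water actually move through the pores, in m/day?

Hydraulic gradient i = 0.00118.
Darcy flux q = K · i = 47.00 × 0.001180 = 0.05546 m/day.
Seepage velocity v = q / n_e = 0.05546 / 0.10 = 0.5546 m/day.

0.555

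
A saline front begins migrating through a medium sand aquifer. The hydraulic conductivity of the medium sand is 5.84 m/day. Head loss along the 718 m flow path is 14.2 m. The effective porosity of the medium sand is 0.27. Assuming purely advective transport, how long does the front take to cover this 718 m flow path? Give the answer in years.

4.60

Hydraulic gradient i = Δh / L = 14.2 / 718 = 0.01978.
Darcy flux q = K · i = 5.840 × 0.01978 = 0.1155 m/day.
Seepage velocity v = q / n_e = 0.1155 / 0.27 = 0.4278 m/day.
Travel time t = L / v = 718 / 0.4278 = 1678 days = 4.595 years.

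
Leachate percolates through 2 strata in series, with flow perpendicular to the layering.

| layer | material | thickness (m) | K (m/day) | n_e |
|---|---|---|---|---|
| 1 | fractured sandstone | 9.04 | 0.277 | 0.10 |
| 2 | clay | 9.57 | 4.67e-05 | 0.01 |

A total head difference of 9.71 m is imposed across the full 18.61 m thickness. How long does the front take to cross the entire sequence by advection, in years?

57.8

With flow normal to the layers, continuity requires the same specific discharge q through every layer.
Σ(b_i/K_i) = 9.04/0.277 + 9.57/4.67e-05 = 2.050e+05 d.
q = Δh / Σ(b_i/K_i) = 9.71 / 2.050e+05 = 4.738e-05 m/day.
In each layer the seepage velocity is v_i = q/n_i, so the layer transit time is t_i = b_i·n_i / q:
  layer 1 (fractured sandstone): t_1 = 9.04 × 0.10 / 4.738e-05 = 19082 d
  layer 2 (clay): t_2 = 9.57 × 0.01 / 4.738e-05 = 2020 d
Total t = Σ t_i = 21102 days = 57.77 years.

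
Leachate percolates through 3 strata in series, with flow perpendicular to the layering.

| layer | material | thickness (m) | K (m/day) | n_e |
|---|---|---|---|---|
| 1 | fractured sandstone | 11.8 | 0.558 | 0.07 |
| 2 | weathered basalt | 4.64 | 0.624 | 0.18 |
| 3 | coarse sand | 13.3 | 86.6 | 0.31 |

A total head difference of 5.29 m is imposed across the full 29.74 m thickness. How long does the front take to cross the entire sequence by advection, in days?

31.4

With flow normal to the layers, continuity requires the same specific discharge q through every layer.
Σ(b_i/K_i) = 11.8/0.558 + 4.64/0.624 + 13.3/86.6 = 28.74 d.
q = Δh / Σ(b_i/K_i) = 5.29 / 28.74 = 0.1841 m/day.
In each layer the seepage velocity is v_i = q/n_i, so the layer transit time is t_i = b_i·n_i / q:
  layer 1 (fractured sandstone): t_1 = 11.8 × 0.07 / 0.1841 = 4.487 d
  layer 2 (weathered basalt): t_2 = 4.64 × 0.18 / 0.1841 = 4.537 d
  layer 3 (coarse sand): t_3 = 13.3 × 0.31 / 0.1841 = 22.40 d
Total t = Σ t_i = 31.42 days.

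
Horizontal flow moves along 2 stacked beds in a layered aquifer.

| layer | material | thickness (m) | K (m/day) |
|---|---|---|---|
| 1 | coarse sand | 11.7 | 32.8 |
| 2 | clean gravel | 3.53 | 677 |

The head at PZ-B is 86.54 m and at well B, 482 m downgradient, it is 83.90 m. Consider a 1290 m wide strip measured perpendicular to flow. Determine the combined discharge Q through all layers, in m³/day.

Flow is parallel to layering, so each bed carries its own Darcy discharge and the transmissivities add.
Σ(K_i·b_i) = 32.8×11.7 + 677×3.53 = 2774 m²/day.
Hydraulic gradient i = (86.54 − 83.90) / 482 = 2.64 / 482 = 0.005477.
Q = Σ(K_i·b_i) · W · i = 2774 × 1290 × 0.005477 = 19597 m³/day.

19600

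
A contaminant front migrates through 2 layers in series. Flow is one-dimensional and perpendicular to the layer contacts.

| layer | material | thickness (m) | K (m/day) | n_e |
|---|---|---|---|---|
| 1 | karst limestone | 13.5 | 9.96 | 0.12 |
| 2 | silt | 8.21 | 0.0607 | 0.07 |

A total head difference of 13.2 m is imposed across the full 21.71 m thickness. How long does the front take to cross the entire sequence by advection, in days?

With flow normal to the layers, continuity requires the same specific discharge q through every layer.
Σ(b_i/K_i) = 13.5/9.96 + 8.21/0.0607 = 136.6 d.
q = Δh / Σ(b_i/K_i) = 13.2 / 136.6 = 0.09662 m/day.
In each layer the seepage velocity is v_i = q/n_i, so the layer transit time is t_i = b_i·n_i / q:
  layer 1 (karst limestone): t_1 = 13.5 × 0.12 / 0.09662 = 16.77 d
  layer 2 (silt): t_2 = 8.21 × 0.07 / 0.09662 = 5.948 d
Total t = Σ t_i = 22.71 days.

22.7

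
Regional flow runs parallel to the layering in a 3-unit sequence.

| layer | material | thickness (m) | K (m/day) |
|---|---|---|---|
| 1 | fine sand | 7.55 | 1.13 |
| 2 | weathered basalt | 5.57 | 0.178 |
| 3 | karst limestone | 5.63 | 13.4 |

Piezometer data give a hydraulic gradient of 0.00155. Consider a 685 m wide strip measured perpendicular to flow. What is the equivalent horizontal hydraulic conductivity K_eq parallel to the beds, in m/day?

Flow is parallel to layering, so each bed carries its own Darcy discharge and the transmissivities add.
Σ(K_i·b_i) = 1.13×7.55 + 0.178×5.57 + 13.4×5.63 = 84.96 m²/day.
Total thickness b = 18.75 m, so K_eq = Σ(K_i·b_i)/b = 4.531 m/day.

4.53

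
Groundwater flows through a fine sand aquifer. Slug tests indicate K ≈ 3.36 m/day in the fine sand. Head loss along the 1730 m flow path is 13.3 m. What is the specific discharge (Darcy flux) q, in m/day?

0.0258

Hydraulic gradient i = Δh / L = 13.3 / 1730 = 0.007688.
Specific discharge q = K · i = 3.360 × 0.007688 = 0.02583 m/day.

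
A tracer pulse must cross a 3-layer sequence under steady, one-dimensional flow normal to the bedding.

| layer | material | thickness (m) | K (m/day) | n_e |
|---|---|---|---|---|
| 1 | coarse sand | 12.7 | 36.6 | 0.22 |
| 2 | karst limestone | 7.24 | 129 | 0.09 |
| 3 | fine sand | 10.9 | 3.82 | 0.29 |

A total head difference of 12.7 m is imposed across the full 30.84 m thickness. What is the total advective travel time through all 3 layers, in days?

With flow normal to the layers, continuity requires the same specific discharge q through every layer.
Σ(b_i/K_i) = 12.7/36.6 + 7.24/129 + 10.9/3.82 = 3.257 d.
q = Δh / Σ(b_i/K_i) = 12.7 / 3.257 = 3.900 m/day.
In each layer the seepage velocity is v_i = q/n_i, so the layer transit time is t_i = b_i·n_i / q:
  layer 1 (coarse sand): t_1 = 12.7 × 0.22 / 3.900 = 0.7164 d
  layer 2 (karst limestone): t_2 = 7.24 × 0.09 / 3.900 = 0.1671 d
  layer 3 (fine sand): t_3 = 10.9 × 0.29 / 3.900 = 0.8105 d
Total t = Σ t_i = 1.694 days.

1.69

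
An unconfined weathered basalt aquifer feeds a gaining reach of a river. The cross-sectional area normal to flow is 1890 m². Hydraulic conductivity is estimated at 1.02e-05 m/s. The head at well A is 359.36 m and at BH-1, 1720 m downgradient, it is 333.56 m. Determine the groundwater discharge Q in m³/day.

Convert K: 1.02e-05 m/s × 86400 = 0.8813 m/day.
Hydraulic gradient i = (359.36 − 333.56) / 1720 = 25.8 / 1720 = 0.01500.
Darcy's law: Q = K · A · i = 0.8813 × 1890 × 0.01500 = 24.98 m³/day.

25.0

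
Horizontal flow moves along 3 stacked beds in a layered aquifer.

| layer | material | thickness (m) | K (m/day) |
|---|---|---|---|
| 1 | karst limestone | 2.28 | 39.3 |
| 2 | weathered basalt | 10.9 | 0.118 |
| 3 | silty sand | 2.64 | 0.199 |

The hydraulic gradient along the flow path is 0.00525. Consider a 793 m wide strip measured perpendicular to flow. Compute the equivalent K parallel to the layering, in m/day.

Flow is parallel to layering, so each bed carries its own Darcy discharge and the transmissivities add.
Σ(K_i·b_i) = 39.3×2.28 + 0.118×10.9 + 0.199×2.64 = 91.42 m²/day.
Total thickness b = 15.82 m, so K_eq = Σ(K_i·b_i)/b = 5.778 m/day.

5.78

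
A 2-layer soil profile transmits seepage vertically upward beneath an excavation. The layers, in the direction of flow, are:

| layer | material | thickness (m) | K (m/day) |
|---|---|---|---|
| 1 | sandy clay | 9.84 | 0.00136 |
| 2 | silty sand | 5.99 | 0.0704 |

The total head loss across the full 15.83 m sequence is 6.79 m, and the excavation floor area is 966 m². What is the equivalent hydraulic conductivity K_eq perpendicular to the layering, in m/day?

Flow is perpendicular to layering, so the layers act in series and the equivalent K is the thickness-weighted harmonic mean.
Total thickness L = 9.84 + 5.99 = 15.83 m.
Σ(b_i/K_i) = 9.84/0.00136 + 5.99/0.0704 = 7320 d.
K_eq = L / Σ(b_i/K_i) = 15.83 / 7320 = 0.002162 m/day.

0.00216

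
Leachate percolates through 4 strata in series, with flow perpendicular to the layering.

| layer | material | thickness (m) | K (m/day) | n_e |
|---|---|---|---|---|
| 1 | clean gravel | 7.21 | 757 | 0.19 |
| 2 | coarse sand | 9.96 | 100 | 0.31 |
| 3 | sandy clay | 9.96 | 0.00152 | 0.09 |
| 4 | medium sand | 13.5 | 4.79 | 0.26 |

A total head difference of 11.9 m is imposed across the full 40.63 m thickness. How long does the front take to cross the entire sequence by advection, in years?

13.4

With flow normal to the layers, continuity requires the same specific discharge q through every layer.
Σ(b_i/K_i) = 7.21/757 + 9.96/100 + 9.96/0.00152 + 13.5/4.79 = 6556 d.
q = Δh / Σ(b_i/K_i) = 11.9 / 6556 = 0.001815 m/day.
In each layer the seepage velocity is v_i = q/n_i, so the layer transit time is t_i = b_i·n_i / q:
  layer 1 (clean gravel): t_1 = 7.21 × 0.19 / 0.001815 = 754.7 d
  layer 2 (coarse sand): t_2 = 9.96 × 0.31 / 0.001815 = 1701 d
  layer 3 (sandy clay): t_3 = 9.96 × 0.09 / 0.001815 = 493.8 d
  layer 4 (medium sand): t_4 = 13.5 × 0.26 / 0.001815 = 1934 d
Total t = Σ t_i = 4883 days = 13.37 years.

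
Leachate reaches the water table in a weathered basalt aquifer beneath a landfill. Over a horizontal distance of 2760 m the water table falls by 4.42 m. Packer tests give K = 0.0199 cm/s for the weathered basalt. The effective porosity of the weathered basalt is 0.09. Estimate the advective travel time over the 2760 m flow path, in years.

Convert K: 0.0199 cm/s × 864 = 17.19 m/day.
Hydraulic gradient i = Δh / L = 4.42 / 2760 = 0.001601.
Darcy flux q = K · i = 17.19 × 0.001601 = 0.02753 m/day.
Seepage velocity v = q / n_e = 0.02753 / 0.09 = 0.3059 m/day.
Travel time t = L / v = 2760 / 0.3059 = 9021 days = 24.70 years.

24.7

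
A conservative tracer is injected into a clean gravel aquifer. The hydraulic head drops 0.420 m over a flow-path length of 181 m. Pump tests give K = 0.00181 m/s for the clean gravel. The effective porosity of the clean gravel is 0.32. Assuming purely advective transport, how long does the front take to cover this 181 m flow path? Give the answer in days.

160

Convert K: 0.00181 m/s × 86400 = 156.4 m/day.
Hydraulic gradient i = Δh / L = 0.420 / 181 = 0.002320.
Darcy flux q = K · i = 156.4 × 0.002320 = 0.3629 m/day.
Seepage velocity v = q / n_e = 0.3629 / 0.32 = 1.134 m/day.
Travel time t = L / v = 181 / 1.134 = 159.6 days.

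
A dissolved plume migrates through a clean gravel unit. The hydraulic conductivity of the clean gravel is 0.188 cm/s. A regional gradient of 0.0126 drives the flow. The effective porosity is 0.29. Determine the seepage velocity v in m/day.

7.06

Convert K: 0.188 cm/s × 864 = 162.4 m/day.
Hydraulic gradient i = 0.0126.
Darcy flux q = K · i = 162.4 × 0.01260 = 2.047 m/day.
Seepage velocity v = q / n_e = 2.047 / 0.29 = 7.057 m/day.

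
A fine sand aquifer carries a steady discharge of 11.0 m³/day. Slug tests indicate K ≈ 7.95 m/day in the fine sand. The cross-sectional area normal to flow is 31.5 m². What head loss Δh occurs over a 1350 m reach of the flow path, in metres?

59.3

From Q = K·A·i, i = Q / (K·A) = 11.0 / (7.950 × 31.50) = 0.04393.
Head loss Δh = i · L = 0.04393 × 1350 = 59.30 m.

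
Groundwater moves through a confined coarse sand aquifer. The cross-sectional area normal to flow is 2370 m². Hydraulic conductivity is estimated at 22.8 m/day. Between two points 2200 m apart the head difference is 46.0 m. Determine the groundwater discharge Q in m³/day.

Hydraulic gradient i = Δh / L = 46.0 / 2200 = 0.02091.
Darcy's law: Q = K · A · i = 22.80 × 2370 × 0.02091 = 1130 m³/day.

1130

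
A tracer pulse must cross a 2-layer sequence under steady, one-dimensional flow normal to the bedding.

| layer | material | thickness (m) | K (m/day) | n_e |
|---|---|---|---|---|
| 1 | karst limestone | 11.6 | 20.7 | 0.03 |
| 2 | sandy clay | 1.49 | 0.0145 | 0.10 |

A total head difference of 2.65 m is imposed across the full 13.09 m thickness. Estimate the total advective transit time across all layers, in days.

19.4

With flow normal to the layers, continuity requires the same specific discharge q through every layer.
Σ(b_i/K_i) = 11.6/20.7 + 1.49/0.0145 = 103.3 d.
q = Δh / Σ(b_i/K_i) = 2.65 / 103.3 = 0.02565 m/day.
In each layer the seepage velocity is v_i = q/n_i, so the layer transit time is t_i = b_i·n_i / q:
  layer 1 (karst limestone): t_1 = 11.6 × 0.03 / 0.02565 = 13.57 d
  layer 2 (sandy clay): t_2 = 1.49 × 0.10 / 0.02565 = 5.809 d
Total t = Σ t_i = 19.38 days.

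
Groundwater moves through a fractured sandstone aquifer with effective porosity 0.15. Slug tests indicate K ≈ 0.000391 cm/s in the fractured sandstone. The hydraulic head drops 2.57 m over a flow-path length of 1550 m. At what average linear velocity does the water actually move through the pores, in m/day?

0.00373

Convert K: 0.000391 cm/s × 864 = 0.3378 m/day.
Hydraulic gradient i = Δh / L = 2.57 / 1550 = 0.001658.
Darcy flux q = K · i = 0.3378 × 0.001658 = 0.0005601 m/day.
Seepage velocity v = q / n_e = 0.0005601 / 0.15 = 0.003734 m/day.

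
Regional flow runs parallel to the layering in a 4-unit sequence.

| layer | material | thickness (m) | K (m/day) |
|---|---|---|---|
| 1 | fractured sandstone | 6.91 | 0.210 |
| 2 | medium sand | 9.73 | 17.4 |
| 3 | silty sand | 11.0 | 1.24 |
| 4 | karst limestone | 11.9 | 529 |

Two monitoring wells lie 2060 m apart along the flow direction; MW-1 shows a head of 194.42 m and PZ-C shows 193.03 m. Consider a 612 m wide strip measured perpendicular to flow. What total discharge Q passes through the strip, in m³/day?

Flow is parallel to layering, so each bed carries its own Darcy discharge and the transmissivities add.
Σ(K_i·b_i) = 0.210×6.91 + 17.4×9.73 + 1.24×11.0 + 529×11.9 = 6479 m²/day.
Hydraulic gradient i = (194.42 − 193.03) / 2060 = 1.39 / 2060 = 0.0006748.
Q = Σ(K_i·b_i) · W · i = 6479 × 612 × 0.0006748 = 2676 m³/day.

2680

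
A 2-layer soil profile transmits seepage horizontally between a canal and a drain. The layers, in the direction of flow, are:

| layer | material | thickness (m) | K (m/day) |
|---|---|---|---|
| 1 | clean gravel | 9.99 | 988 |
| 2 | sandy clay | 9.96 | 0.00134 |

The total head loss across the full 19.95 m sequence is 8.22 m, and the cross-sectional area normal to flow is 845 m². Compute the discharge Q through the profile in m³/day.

0.934

Flow is perpendicular to layering, so the layers act in series and the equivalent K is the thickness-weighted harmonic mean.
Total thickness L = 9.99 + 9.96 = 19.95 m.
Σ(b_i/K_i) = 9.99/988 + 9.96/0.00134 = 7433 d.
K_eq = L / Σ(b_i/K_i) = 19.95 / 7433 = 0.002684 m/day.
Q = K_eq · A · (Δh/L) = 0.002684 × 845 × (8.22/19.95) = 0.9345 m³/day.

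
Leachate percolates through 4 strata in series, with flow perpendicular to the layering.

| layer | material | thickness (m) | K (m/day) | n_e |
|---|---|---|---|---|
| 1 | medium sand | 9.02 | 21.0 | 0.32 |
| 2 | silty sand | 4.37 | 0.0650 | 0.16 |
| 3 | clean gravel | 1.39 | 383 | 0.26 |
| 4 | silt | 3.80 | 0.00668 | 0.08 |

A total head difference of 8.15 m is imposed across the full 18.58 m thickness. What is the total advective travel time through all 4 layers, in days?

With flow normal to the layers, continuity requires the same specific discharge q through every layer.
Σ(b_i/K_i) = 9.02/21.0 + 4.37/0.0650 + 1.39/383 + 3.80/0.00668 = 636.5 d.
q = Δh / Σ(b_i/K_i) = 8.15 / 636.5 = 0.01280 m/day.
In each layer the seepage velocity is v_i = q/n_i, so the layer transit time is t_i = b_i·n_i / q:
  layer 1 (medium sand): t_1 = 9.02 × 0.32 / 0.01280 = 225.4 d
  layer 2 (silty sand): t_2 = 4.37 × 0.16 / 0.01280 = 54.61 d
  layer 3 (clean gravel): t_3 = 1.39 × 0.26 / 0.01280 = 28.23 d
  layer 4 (silt): t_4 = 3.80 × 0.08 / 0.01280 = 23.74 d
Total t = Σ t_i = 332.0 days.

332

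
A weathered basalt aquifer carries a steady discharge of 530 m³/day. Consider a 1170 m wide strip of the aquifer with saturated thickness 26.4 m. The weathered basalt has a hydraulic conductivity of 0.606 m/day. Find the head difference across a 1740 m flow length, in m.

49.3

Cross-sectional area A = 1170 × 26.4 = 30888 m².
From Q = K·A·i, i = Q / (K·A) = 530 / (0.6060 × 30888) = 0.02831.
Head loss Δh = i · L = 0.02831 × 1740 = 49.27 m.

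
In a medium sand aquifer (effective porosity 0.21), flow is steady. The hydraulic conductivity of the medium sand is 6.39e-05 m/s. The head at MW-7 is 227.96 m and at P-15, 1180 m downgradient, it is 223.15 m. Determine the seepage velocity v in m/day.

Convert K: 6.39e-05 m/s × 86400 = 5.521 m/day.
Hydraulic gradient i = (227.96 − 223.15) / 1180 = 4.81 / 1180 = 0.004076.
Darcy flux q = K · i = 5.521 × 0.004076 = 0.02250 m/day.
Seepage velocity v = q / n_e = 0.02250 / 0.21 = 0.1072 m/day.

0.107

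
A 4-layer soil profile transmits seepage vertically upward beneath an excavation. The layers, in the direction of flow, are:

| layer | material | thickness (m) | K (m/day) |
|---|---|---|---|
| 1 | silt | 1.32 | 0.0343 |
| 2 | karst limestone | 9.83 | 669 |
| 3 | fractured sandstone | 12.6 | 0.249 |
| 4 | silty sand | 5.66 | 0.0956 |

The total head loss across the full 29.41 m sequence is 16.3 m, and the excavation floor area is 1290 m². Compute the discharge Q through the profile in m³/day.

Flow is perpendicular to layering, so the layers act in series and the equivalent K is the thickness-weighted harmonic mean.
Total thickness L = 1.32 + 9.83 + 12.6 + 5.66 = 29.41 m.
Σ(b_i/K_i) = 1.32/0.0343 + 9.83/669 + 12.6/0.249 + 5.66/0.0956 = 148.3 d.
K_eq = L / Σ(b_i/K_i) = 29.41 / 148.3 = 0.1983 m/day.
Q = K_eq · A · (Δh/L) = 0.1983 × 1290 × (16.3/29.41) = 141.8 m³/day.

142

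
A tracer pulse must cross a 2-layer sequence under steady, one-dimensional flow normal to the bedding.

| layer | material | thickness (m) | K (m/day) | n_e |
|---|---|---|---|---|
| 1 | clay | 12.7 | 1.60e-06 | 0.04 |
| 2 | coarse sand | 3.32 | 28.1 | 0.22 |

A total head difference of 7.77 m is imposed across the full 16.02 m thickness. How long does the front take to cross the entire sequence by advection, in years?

3460

With flow normal to the layers, continuity requires the same specific discharge q through every layer.
Σ(b_i/K_i) = 12.7/1.60e-06 + 3.32/28.1 = 7.938e+06 d.
q = Δh / Σ(b_i/K_i) = 7.77 / 7.938e+06 = 9.789e-07 m/day.
In each layer the seepage velocity is v_i = q/n_i, so the layer transit time is t_i = b_i·n_i / q:
  layer 1 (clay): t_1 = 12.7 × 0.04 / 9.789e-07 = 5.190e+05 d
  layer 2 (coarse sand): t_2 = 3.32 × 0.22 / 9.789e-07 = 7.461e+05 d
Total t = Σ t_i = 1.265e+06 days = 3464 years.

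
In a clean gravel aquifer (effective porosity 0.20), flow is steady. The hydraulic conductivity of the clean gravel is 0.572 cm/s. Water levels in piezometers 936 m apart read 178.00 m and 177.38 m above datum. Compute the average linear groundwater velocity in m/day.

Convert K: 0.572 cm/s × 864 = 494.2 m/day.
Hydraulic gradient i = (178.00 − 177.38) / 936 = 0.62 / 936 = 0.0006624.
Darcy flux q = K · i = 494.2 × 0.0006624 = 0.3274 m/day.
Seepage velocity v = q / n_e = 0.3274 / 0.20 = 1.637 m/day.

1.64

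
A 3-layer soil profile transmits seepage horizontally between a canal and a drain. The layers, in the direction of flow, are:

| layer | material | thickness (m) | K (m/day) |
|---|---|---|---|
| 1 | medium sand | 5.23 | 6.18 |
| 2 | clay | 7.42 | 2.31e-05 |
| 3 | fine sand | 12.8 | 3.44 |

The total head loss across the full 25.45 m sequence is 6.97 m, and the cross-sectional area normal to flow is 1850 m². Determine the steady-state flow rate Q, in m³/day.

Flow is perpendicular to layering, so the layers act in series and the equivalent K is the thickness-weighted harmonic mean.
Total thickness L = 5.23 + 7.42 + 12.8 = 25.45 m.
Σ(b_i/K_i) = 5.23/6.18 + 7.42/2.31e-05 + 12.8/3.44 = 3.212e+05 d.
K_eq = L / Σ(b_i/K_i) = 25.45 / 3.212e+05 = 7.923e-05 m/day.
Q = K_eq · A · (Δh/L) = 7.923e-05 × 1850 × (6.97/25.45) = 0.04014 m³/day.

0.0401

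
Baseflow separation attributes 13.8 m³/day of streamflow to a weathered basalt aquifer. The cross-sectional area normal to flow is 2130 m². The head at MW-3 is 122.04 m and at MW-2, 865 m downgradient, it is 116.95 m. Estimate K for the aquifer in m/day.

1.10

Hydraulic gradient i = (122.04 − 116.95) / 865 = 5.09 / 865 = 0.005884.
From Q = K·A·i, K = Q / (A·i) = 13.8 / (2130 × 0.005884) = 1.101 m/day.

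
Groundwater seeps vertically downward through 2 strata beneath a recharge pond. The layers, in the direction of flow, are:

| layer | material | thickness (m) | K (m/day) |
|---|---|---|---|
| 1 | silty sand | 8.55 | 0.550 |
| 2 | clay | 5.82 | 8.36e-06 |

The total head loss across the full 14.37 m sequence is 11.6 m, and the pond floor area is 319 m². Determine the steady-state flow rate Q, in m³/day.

Flow is perpendicular to layering, so the layers act in series and the equivalent K is the thickness-weighted harmonic mean.
Total thickness L = 8.55 + 5.82 = 14.37 m.
Σ(b_i/K_i) = 8.55/0.550 + 5.82/8.36e-06 = 6.962e+05 d.
K_eq = L / Σ(b_i/K_i) = 14.37 / 6.962e+05 = 2.064e-05 m/day.
Q = K_eq · A · (Δh/L) = 2.064e-05 × 319 × (11.6/14.37) = 0.005315 m³/day.

0.00532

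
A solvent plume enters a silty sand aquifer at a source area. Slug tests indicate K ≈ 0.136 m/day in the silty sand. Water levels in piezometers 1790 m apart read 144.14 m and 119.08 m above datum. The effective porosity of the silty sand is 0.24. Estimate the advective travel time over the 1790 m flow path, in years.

Hydraulic gradient i = (144.14 − 119.08) / 1790 = 25.06 / 1790 = 0.01400.
Darcy flux q = K · i = 0.1360 × 0.01400 = 0.001904 m/day.
Seepage velocity v = q / n_e = 0.001904 / 0.24 = 0.007933 m/day.
Travel time t = L / v = 1790 / 0.007933 = 2.256e+05 days = 617.7 years.

618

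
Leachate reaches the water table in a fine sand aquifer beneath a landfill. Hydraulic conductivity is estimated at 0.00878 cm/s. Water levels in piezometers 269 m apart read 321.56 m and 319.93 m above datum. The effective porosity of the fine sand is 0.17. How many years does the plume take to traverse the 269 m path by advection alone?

Convert K: 0.00878 cm/s × 864 = 7.586 m/day.
Hydraulic gradient i = (321.56 − 319.93) / 269 = 1.63 / 269 = 0.006059.
Darcy flux q = K · i = 7.586 × 0.006059 = 0.04597 m/day.
Seepage velocity v = q / n_e = 0.04597 / 0.17 = 0.2704 m/day.
Travel time t = L / v = 269 / 0.2704 = 994.9 days = 2.724 years.

2.72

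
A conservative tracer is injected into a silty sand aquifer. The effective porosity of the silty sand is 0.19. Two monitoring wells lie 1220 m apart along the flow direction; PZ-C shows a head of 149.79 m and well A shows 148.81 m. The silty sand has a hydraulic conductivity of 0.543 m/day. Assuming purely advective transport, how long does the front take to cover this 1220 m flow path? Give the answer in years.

Hydraulic gradient i = (149.79 − 148.81) / 1220 = 0.98 / 1220 = 0.0008033.
Darcy flux q = K · i = 0.5430 × 0.0008033 = 0.0004362 m/day.
Seepage velocity v = q / n_e = 0.0004362 / 0.19 = 0.002296 m/day.
Travel time t = L / v = 1220 / 0.002296 = 5.314e+05 days = 1455 years.

1450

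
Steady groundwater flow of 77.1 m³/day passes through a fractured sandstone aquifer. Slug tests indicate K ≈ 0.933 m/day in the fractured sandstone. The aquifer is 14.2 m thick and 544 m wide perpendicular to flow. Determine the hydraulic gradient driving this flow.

Cross-sectional area A = 544 × 14.2 = 7725 m².
From Q = K·A·i, i = Q / (K·A) = 77.1 / (0.9330 × 7725) = 0.01070.

0.0107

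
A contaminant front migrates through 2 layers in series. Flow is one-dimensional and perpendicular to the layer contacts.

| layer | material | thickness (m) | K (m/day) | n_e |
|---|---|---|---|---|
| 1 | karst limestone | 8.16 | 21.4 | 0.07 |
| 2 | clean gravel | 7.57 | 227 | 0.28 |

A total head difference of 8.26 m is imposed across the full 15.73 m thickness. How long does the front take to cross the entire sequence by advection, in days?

0.135

With flow normal to the layers, continuity requires the same specific discharge q through every layer.
Σ(b_i/K_i) = 8.16/21.4 + 7.57/227 = 0.4147 d.
q = Δh / Σ(b_i/K_i) = 8.26 / 0.4147 = 19.92 m/day.
In each layer the seepage velocity is v_i = q/n_i, so the layer transit time is t_i = b_i·n_i / q:
  layer 1 (karst limestone): t_1 = 8.16 × 0.07 / 19.92 = 0.02867 d
  layer 2 (clean gravel): t_2 = 7.57 × 0.28 / 19.92 = 0.1064 d
Total t = Σ t_i = 0.1351 days.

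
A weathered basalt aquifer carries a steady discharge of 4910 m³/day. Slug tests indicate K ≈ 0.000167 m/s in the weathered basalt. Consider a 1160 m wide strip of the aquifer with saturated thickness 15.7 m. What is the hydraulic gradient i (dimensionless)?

0.0187

Convert K: 0.000167 m/s × 86400 = 14.43 m/day.
Cross-sectional area A = 1160 × 15.7 = 18212 m².
From Q = K·A·i, i = Q / (K·A) = 4910 / (14.43 × 18212) = 0.01869.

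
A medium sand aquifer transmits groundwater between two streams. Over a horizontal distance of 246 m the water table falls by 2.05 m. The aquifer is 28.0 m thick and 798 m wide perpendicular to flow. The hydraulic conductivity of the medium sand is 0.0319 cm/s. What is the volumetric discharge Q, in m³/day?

5130

Convert K: 0.0319 cm/s × 864 = 27.56 m/day.
Cross-sectional area A = 798 × 28.0 = 22344 m².
Hydraulic gradient i = Δh / L = 2.05 / 246 = 0.008333.
Darcy's law: Q = K · A · i = 27.56 × 22344 × 0.008333 = 5132 m³/day.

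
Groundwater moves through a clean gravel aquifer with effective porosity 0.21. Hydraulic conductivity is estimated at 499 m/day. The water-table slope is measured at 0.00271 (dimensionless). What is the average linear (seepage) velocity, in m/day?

Hydraulic gradient i = 0.00271.
Darcy flux q = K · i = 499.0 × 0.002710 = 1.352 m/day.
Seepage velocity v = q / n_e = 1.352 / 0.21 = 6.439 m/day.

6.44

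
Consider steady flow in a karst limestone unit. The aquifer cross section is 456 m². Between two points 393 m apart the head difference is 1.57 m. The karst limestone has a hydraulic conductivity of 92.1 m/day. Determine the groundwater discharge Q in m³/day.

168

Hydraulic gradient i = Δh / L = 1.57 / 393 = 0.003995.
Darcy's law: Q = K · A · i = 92.10 × 456.0 × 0.003995 = 167.8 m³/day.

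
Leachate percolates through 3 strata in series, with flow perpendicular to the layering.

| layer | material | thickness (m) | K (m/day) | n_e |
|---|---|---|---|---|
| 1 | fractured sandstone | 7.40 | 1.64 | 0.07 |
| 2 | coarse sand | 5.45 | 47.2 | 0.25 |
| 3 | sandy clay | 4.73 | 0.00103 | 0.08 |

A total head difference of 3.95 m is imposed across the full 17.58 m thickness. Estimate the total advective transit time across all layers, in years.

With flow normal to the layers, continuity requires the same specific discharge q through every layer.
Σ(b_i/K_i) = 7.40/1.64 + 5.45/47.2 + 4.73/0.00103 = 4597 d.
q = Δh / Σ(b_i/K_i) = 3.95 / 4597 = 0.0008593 m/day.
In each layer the seepage velocity is v_i = q/n_i, so the layer transit time is t_i = b_i·n_i / q:
  layer 1 (fractured sandstone): t_1 = 7.40 × 0.07 / 0.0008593 = 602.8 d
  layer 2 (coarse sand): t_2 = 5.45 × 0.25 / 0.0008593 = 1586 d
  layer 3 (sandy clay): t_3 = 4.73 × 0.08 / 0.0008593 = 440.4 d
Total t = Σ t_i = 2629 days = 7.197 years.

7.20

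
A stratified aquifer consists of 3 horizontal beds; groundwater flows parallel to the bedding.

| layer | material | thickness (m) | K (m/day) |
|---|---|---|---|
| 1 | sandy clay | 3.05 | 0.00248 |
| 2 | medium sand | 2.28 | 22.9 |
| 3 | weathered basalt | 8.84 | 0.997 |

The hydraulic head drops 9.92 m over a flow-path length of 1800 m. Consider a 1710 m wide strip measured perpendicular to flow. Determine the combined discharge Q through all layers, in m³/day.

575

Flow is parallel to layering, so each bed carries its own Darcy discharge and the transmissivities add.
Σ(K_i·b_i) = 0.00248×3.05 + 22.9×2.28 + 0.997×8.84 = 61.03 m²/day.
Hydraulic gradient i = Δh / L = 9.92 / 1800 = 0.005511.
Q = Σ(K_i·b_i) · W · i = 61.03 × 1710 × 0.005511 = 575.2 m³/day.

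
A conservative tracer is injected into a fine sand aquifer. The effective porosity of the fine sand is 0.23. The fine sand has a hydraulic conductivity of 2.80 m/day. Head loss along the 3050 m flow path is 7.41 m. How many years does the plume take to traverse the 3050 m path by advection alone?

Hydraulic gradient i = Δh / L = 7.41 / 3050 = 0.002430.
Darcy flux q = K · i = 2.800 × 0.002430 = 0.006803 m/day.
Seepage velocity v = q / n_e = 0.006803 / 0.23 = 0.02958 m/day.
Travel time t = L / v = 3050 / 0.02958 = 1.031e+05 days = 282.3 years.

282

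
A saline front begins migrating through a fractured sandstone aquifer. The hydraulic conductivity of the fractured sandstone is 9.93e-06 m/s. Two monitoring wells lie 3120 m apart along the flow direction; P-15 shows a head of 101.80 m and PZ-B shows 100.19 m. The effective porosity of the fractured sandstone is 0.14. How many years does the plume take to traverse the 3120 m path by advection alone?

Convert K: 9.93e-06 m/s × 86400 = 0.8580 m/day.
Hydraulic gradient i = (101.80 − 100.19) / 3120 = 1.61 / 3120 = 0.0005160.
Darcy flux q = K · i = 0.8580 × 0.0005160 = 0.0004427 m/day.
Seepage velocity v = q / n_e = 0.0004427 / 0.14 = 0.003162 m/day.
Travel time t = L / v = 3120 / 0.003162 = 9.866e+05 days = 2701 years.

2700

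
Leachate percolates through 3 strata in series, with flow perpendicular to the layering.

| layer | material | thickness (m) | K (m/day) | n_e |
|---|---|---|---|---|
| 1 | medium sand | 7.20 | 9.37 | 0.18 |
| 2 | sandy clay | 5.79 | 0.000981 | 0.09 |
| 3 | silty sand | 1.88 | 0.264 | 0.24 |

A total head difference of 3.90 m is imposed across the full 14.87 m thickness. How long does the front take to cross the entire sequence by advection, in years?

9.41

With flow normal to the layers, continuity requires the same specific discharge q through every layer.
Σ(b_i/K_i) = 7.20/9.37 + 5.79/0.000981 + 1.88/0.264 = 5910 d.
q = Δh / Σ(b_i/K_i) = 3.90 / 5910 = 0.0006599 m/day.
In each layer the seepage velocity is v_i = q/n_i, so the layer transit time is t_i = b_i·n_i / q:
  layer 1 (medium sand): t_1 = 7.20 × 0.18 / 0.0006599 = 1964 d
  layer 2 (sandy clay): t_2 = 5.79 × 0.09 / 0.0006599 = 789.7 d
  layer 3 (silty sand): t_3 = 1.88 × 0.24 / 0.0006599 = 683.7 d
Total t = Σ t_i = 3437 days = 9.411 years.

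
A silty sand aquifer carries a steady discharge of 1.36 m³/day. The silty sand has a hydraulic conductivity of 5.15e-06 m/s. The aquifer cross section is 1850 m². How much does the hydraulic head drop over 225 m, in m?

0.372

Convert K: 5.15e-06 m/s × 86400 = 0.4450 m/day.
From Q = K·A·i, i = Q / (K·A) = 1.36 / (0.4450 × 1850) = 0.001652.
Head loss Δh = i · L = 0.001652 × 225 = 0.3717 m.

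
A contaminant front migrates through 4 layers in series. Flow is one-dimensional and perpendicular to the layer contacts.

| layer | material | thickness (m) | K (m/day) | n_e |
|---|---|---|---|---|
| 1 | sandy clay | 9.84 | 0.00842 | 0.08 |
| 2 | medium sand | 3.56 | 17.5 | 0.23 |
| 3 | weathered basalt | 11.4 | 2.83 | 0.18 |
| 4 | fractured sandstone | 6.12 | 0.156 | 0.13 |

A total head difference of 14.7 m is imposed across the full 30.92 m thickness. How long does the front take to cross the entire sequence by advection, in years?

1.01

With flow normal to the layers, continuity requires the same specific discharge q through every layer.
Σ(b_i/K_i) = 9.84/0.00842 + 3.56/17.5 + 11.4/2.83 + 6.12/0.156 = 1212 d.
q = Δh / Σ(b_i/K_i) = 14.7 / 1212 = 0.01213 m/day.
In each layer the seepage velocity is v_i = q/n_i, so the layer transit time is t_i = b_i·n_i / q:
  layer 1 (sandy clay): t_1 = 9.84 × 0.08 / 0.01213 = 64.91 d
  layer 2 (medium sand): t_2 = 3.56 × 0.23 / 0.01213 = 67.52 d
  layer 3 (weathered basalt): t_3 = 11.4 × 0.18 / 0.01213 = 169.2 d
  layer 4 (fractured sandstone): t_4 = 6.12 × 0.13 / 0.01213 = 65.60 d
Total t = Σ t_i = 367.2 days = 1.005 years.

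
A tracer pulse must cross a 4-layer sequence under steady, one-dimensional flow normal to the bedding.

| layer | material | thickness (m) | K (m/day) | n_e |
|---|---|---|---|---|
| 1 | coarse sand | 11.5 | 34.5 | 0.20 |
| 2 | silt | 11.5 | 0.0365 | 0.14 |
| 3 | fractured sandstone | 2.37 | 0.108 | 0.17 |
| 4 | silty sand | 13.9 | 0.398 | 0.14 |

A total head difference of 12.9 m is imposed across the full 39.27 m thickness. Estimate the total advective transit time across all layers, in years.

With flow normal to the layers, continuity requires the same specific discharge q through every layer.
Σ(b_i/K_i) = 11.5/34.5 + 11.5/0.0365 + 2.37/0.108 + 13.9/0.398 = 372.3 d.
q = Δh / Σ(b_i/K_i) = 12.9 / 372.3 = 0.03465 m/day.
In each layer the seepage velocity is v_i = q/n_i, so the layer transit time is t_i = b_i·n_i / q:
  layer 1 (coarse sand): t_1 = 11.5 × 0.20 / 0.03465 = 66.37 d
  layer 2 (silt): t_2 = 11.5 × 0.14 / 0.03465 = 46.46 d
  layer 3 (fractured sandstone): t_3 = 2.37 × 0.17 / 0.03465 = 11.63 d
  layer 4 (silty sand): t_4 = 13.9 × 0.14 / 0.03465 = 56.16 d
Total t = Σ t_i = 180.6 days = 0.4945 years.

0.495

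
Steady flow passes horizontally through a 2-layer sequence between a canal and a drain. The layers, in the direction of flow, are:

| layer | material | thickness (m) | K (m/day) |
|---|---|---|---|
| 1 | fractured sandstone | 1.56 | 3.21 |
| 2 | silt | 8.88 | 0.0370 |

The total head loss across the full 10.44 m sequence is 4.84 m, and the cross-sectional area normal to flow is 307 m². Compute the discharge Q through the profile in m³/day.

Flow is perpendicular to layering, so the layers act in series and the equivalent K is the thickness-weighted harmonic mean.
Total thickness L = 1.56 + 8.88 = 10.44 m.
Σ(b_i/K_i) = 1.56/3.21 + 8.88/0.0370 = 240.5 d.
K_eq = L / Σ(b_i/K_i) = 10.44 / 240.5 = 0.04341 m/day.
Q = K_eq · A · (Δh/L) = 0.04341 × 307 × (4.84/10.44) = 6.179 m³/day.

6.18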